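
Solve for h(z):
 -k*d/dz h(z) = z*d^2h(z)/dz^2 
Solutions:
 h(z) = C1 + z^(1 - re(k))*(C2*sin(log(z)*Abs(im(k))) + C3*cos(log(z)*im(k)))


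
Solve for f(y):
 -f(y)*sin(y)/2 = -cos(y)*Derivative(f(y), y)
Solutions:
 f(y) = C1/sqrt(cos(y))


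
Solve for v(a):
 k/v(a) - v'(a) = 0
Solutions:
 v(a) = -sqrt(C1 + 2*a*k)
 v(a) = sqrt(C1 + 2*a*k)


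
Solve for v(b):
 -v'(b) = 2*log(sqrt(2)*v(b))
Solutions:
 Integral(1/(2*log(_y) + log(2)), (_y, v(b))) = C1 - b


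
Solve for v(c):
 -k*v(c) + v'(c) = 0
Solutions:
 v(c) = C1*exp(c*k)


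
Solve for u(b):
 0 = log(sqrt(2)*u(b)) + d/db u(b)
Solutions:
 2*Integral(1/(2*log(_y) + log(2)), (_y, u(b))) = C1 - b


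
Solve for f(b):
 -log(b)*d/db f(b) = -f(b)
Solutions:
 f(b) = C1*exp(li(b))


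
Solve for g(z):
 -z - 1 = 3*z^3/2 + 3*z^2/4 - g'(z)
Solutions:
 g(z) = C1 + 3*z^4/8 + z^3/4 + z^2/2 + z


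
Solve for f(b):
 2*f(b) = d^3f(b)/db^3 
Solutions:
 f(b) = C3*exp(2^(1/3)*b) + (C1*sin(2^(1/3)*sqrt(3)*b/2) + C2*cos(2^(1/3)*sqrt(3)*b/2))*exp(-2^(1/3)*b/2)


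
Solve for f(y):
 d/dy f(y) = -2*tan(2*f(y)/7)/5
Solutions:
 f(y) = -7*asin(C1*exp(-4*y/35))/2 + 7*pi/2
 f(y) = 7*asin(C1*exp(-4*y/35))/2


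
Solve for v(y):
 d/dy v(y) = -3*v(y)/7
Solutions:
 v(y) = C1*exp(-3*y/7)


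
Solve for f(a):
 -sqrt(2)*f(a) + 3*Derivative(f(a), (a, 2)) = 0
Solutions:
 f(a) = C1*exp(-2^(1/4)*sqrt(3)*a/3) + C2*exp(2^(1/4)*sqrt(3)*a/3)


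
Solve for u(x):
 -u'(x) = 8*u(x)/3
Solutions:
 u(x) = C1*exp(-8*x/3)


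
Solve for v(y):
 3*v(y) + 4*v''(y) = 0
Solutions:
 v(y) = C1*sin(sqrt(3)*y/2) + C2*cos(sqrt(3)*y/2)


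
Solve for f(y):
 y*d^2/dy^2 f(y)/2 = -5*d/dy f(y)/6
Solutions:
 f(y) = C1 + C2/y^(2/3)


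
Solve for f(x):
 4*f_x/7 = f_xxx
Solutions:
 f(x) = C1 + C2*exp(-2*sqrt(7)*x/7) + C3*exp(2*sqrt(7)*x/7)


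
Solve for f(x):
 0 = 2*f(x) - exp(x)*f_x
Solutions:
 f(x) = C1*exp(-2*exp(-x))


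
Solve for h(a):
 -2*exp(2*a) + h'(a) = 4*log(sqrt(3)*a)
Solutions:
 h(a) = C1 + 4*a*log(a) + 2*a*(-2 + log(3)) + exp(2*a)


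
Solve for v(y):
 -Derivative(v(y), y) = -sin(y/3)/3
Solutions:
 v(y) = C1 - cos(y/3)


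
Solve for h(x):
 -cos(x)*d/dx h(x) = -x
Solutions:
 h(x) = C1 + Integral(x/cos(x), x)


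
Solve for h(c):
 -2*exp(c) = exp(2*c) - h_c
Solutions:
 h(c) = C1 + exp(2*c)/2 + 2*exp(c)


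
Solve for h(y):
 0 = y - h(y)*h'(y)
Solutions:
 h(y) = -sqrt(C1 + y^2)
 h(y) = sqrt(C1 + y^2)


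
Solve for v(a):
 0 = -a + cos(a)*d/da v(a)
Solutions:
 v(a) = C1 + Integral(a/cos(a), a)


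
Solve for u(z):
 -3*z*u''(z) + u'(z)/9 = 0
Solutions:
 u(z) = C1 + C2*z^(28/27)


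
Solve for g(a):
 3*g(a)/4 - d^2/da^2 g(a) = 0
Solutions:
 g(a) = C1*exp(-sqrt(3)*a/2) + C2*exp(sqrt(3)*a/2)


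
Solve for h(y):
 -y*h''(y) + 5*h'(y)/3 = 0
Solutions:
 h(y) = C1 + C2*y^(8/3)


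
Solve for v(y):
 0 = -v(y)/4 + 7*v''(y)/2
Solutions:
 v(y) = C1*exp(-sqrt(14)*y/14) + C2*exp(sqrt(14)*y/14)


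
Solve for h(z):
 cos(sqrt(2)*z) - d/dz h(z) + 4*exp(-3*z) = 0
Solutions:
 h(z) = C1 + sqrt(2)*sin(sqrt(2)*z)/2 - 4*exp(-3*z)/3


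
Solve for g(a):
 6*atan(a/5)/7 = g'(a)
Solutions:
 g(a) = C1 + 6*a*atan(a/5)/7 - 15*log(a^2 + 25)/7


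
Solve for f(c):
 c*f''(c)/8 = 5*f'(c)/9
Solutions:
 f(c) = C1 + C2*c^(49/9)


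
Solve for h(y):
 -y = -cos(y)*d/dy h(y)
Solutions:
 h(y) = C1 + Integral(y/cos(y), y)


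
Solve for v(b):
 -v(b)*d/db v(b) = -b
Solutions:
 v(b) = -sqrt(C1 + b^2)
 v(b) = sqrt(C1 + b^2)


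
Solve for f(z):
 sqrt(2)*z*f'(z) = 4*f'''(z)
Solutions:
 f(z) = C1 + Integral(C2*airyai(sqrt(2)*z/2) + C3*airybi(sqrt(2)*z/2), z)


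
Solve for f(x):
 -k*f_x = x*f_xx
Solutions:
 f(x) = C1 + x^(1 - re(k))*(C2*sin(log(x)*Abs(im(k))) + C3*cos(log(x)*im(k)))


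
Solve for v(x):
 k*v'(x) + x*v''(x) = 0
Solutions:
 v(x) = C1 + x^(1 - re(k))*(C2*sin(log(x)*Abs(im(k))) + C3*cos(log(x)*im(k)))


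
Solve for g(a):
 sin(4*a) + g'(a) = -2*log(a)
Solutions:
 g(a) = C1 - 2*a*log(a) + 2*a + cos(4*a)/4


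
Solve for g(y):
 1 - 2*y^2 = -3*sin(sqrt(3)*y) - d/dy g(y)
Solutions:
 g(y) = C1 + 2*y^3/3 - y + sqrt(3)*cos(sqrt(3)*y)


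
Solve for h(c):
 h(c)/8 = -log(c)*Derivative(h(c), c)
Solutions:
 h(c) = C1*exp(-li(c)/8)


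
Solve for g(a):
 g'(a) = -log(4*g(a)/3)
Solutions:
 Integral(1/(log(_y) - log(3) + 2*log(2)), (_y, g(a))) = C1 - a


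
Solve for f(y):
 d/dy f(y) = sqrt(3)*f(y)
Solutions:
 f(y) = C1*exp(sqrt(3)*y)


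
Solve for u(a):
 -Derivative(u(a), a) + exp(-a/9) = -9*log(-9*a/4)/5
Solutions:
 u(a) = C1 + 9*a*log(-a)/5 + 9*a*(-2*log(2) - 1 + 2*log(3))/5 - 9*exp(-a/9)


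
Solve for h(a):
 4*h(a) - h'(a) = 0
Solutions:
 h(a) = C1*exp(4*a)


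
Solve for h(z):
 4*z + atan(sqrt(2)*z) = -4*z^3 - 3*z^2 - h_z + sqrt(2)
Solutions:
 h(z) = C1 - z^4 - z^3 - 2*z^2 - z*atan(sqrt(2)*z) + sqrt(2)*z + sqrt(2)*log(2*z^2 + 1)/4


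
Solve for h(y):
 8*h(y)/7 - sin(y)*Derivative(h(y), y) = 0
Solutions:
 h(y) = C1*(cos(y) - 1)^(4/7)/(cos(y) + 1)^(4/7)


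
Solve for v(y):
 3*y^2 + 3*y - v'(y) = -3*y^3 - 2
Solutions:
 v(y) = C1 + 3*y^4/4 + y^3 + 3*y^2/2 + 2*y


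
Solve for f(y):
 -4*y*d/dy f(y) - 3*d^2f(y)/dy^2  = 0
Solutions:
 f(y) = C1 + C2*erf(sqrt(6)*y/3)


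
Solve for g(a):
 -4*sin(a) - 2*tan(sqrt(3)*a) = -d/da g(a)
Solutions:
 g(a) = C1 - 2*sqrt(3)*log(cos(sqrt(3)*a))/3 - 4*cos(a)


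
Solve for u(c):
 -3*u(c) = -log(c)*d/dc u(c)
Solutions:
 u(c) = C1*exp(3*li(c))


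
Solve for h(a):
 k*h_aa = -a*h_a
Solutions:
 h(a) = C1 + C2*sqrt(k)*erf(sqrt(2)*a*sqrt(1/k)/2)


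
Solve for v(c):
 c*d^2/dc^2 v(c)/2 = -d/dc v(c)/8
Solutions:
 v(c) = C1 + C2*c^(3/4)


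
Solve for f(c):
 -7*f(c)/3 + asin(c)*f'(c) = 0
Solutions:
 f(c) = C1*exp(7*Integral(1/asin(c), c)/3)


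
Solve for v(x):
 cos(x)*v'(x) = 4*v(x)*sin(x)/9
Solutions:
 v(x) = C1/cos(x)^(4/9)


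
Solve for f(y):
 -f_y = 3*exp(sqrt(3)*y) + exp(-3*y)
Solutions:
 f(y) = C1 - sqrt(3)*exp(sqrt(3)*y) + exp(-3*y)/3


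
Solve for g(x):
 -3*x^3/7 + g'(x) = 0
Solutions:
 g(x) = C1 + 3*x^4/28


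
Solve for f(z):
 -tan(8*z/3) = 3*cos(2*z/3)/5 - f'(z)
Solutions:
 f(z) = C1 - 3*log(cos(8*z/3))/8 + 9*sin(2*z/3)/10


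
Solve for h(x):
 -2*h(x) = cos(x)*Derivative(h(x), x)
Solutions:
 h(x) = C1*(sin(x) - 1)/(sin(x) + 1)


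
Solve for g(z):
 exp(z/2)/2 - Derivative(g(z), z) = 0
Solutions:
 g(z) = C1 + exp(z/2)


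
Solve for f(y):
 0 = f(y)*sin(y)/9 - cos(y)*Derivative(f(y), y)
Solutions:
 f(y) = C1/cos(y)^(1/9)


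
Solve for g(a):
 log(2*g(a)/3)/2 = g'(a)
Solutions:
 -2*Integral(1/(log(_y) - log(3) + log(2)), (_y, g(a))) = C1 - a


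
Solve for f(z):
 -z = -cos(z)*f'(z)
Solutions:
 f(z) = C1 + Integral(z/cos(z), z)


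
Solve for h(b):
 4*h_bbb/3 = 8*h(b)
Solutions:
 h(b) = C3*exp(6^(1/3)*b) + (C1*sin(2^(1/3)*3^(5/6)*b/2) + C2*cos(2^(1/3)*3^(5/6)*b/2))*exp(-6^(1/3)*b/2)


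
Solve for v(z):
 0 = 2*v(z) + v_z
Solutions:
 v(z) = C1*exp(-2*z)


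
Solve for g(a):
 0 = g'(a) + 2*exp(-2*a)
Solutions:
 g(a) = C1 + exp(-2*a)


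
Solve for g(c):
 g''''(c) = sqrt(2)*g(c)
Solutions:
 g(c) = C1*exp(-2^(1/8)*c) + C2*exp(2^(1/8)*c) + C3*sin(2^(1/8)*c) + C4*cos(2^(1/8)*c)


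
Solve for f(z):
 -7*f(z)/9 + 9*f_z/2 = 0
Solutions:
 f(z) = C1*exp(14*z/81)


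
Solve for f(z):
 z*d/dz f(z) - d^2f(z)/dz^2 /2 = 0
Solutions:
 f(z) = C1 + C2*erfi(z)


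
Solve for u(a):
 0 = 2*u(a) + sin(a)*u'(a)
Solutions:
 u(a) = C1*(cos(a) + 1)/(cos(a) - 1)


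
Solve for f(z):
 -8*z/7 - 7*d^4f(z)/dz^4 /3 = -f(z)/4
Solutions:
 f(z) = C1*exp(-sqrt(2)*3^(1/4)*7^(3/4)*z/14) + C2*exp(sqrt(2)*3^(1/4)*7^(3/4)*z/14) + C3*sin(sqrt(2)*3^(1/4)*7^(3/4)*z/14) + C4*cos(sqrt(2)*3^(1/4)*7^(3/4)*z/14) + 32*z/7


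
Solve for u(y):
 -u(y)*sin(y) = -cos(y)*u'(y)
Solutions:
 u(y) = C1/cos(y)


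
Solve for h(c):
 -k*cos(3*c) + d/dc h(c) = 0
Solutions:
 h(c) = C1 + k*sin(3*c)/3


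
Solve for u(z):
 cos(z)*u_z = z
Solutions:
 u(z) = C1 + Integral(z/cos(z), z)


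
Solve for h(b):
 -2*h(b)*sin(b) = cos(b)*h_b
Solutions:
 h(b) = C1*cos(b)^2


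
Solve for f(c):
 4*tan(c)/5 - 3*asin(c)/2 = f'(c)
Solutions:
 f(c) = C1 - 3*c*asin(c)/2 - 3*sqrt(1 - c^2)/2 - 4*log(cos(c))/5


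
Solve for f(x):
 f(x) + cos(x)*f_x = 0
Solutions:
 f(x) = C1*sqrt(sin(x) - 1)/sqrt(sin(x) + 1)


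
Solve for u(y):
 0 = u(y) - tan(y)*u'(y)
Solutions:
 u(y) = C1*sin(y)


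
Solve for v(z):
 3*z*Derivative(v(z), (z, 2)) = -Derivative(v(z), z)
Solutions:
 v(z) = C1 + C2*z^(2/3)


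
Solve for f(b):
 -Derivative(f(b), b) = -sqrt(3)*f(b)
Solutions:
 f(b) = C1*exp(sqrt(3)*b)


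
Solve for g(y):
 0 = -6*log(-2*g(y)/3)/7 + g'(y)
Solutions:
 -7*Integral(1/(log(-_y) - log(3) + log(2)), (_y, g(y)))/6 = C1 - y


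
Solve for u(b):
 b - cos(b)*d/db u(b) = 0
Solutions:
 u(b) = C1 + Integral(b/cos(b), b)


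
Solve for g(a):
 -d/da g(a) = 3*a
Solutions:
 g(a) = C1 - 3*a^2/2


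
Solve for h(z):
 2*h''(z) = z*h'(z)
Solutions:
 h(z) = C1 + C2*erfi(z/2)


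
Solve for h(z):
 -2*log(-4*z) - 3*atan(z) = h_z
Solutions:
 h(z) = C1 - 2*z*log(-z) - 3*z*atan(z) - 4*z*log(2) + 2*z + 3*log(z^2 + 1)/2


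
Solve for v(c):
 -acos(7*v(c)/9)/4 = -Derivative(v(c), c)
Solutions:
 Integral(1/acos(7*_y/9), (_y, v(c))) = C1 + c/4


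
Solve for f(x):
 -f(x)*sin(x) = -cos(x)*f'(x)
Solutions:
 f(x) = C1/cos(x)


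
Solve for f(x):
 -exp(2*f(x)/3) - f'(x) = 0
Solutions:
 f(x) = 3*log(-sqrt(-1/(C1 - x))) - 3*log(2) + 3*log(6)/2
 f(x) = 3*log(-1/(C1 - x))/2 - 3*log(2) + 3*log(6)/2


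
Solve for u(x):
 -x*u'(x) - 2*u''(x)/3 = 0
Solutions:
 u(x) = C1 + C2*erf(sqrt(3)*x/2)


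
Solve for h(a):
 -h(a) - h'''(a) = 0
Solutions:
 h(a) = C3*exp(-a) + (C1*sin(sqrt(3)*a/2) + C2*cos(sqrt(3)*a/2))*exp(a/2)


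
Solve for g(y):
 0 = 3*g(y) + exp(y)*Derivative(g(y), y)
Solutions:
 g(y) = C1*exp(3*exp(-y))


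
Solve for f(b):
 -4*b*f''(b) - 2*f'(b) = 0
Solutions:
 f(b) = C1 + C2*sqrt(b)


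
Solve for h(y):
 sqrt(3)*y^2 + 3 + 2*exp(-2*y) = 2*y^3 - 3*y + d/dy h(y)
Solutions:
 h(y) = C1 - y^4/2 + sqrt(3)*y^3/3 + 3*y^2/2 + 3*y - exp(-2*y)


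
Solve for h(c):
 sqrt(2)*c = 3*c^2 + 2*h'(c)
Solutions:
 h(c) = C1 - c^3/2 + sqrt(2)*c^2/4


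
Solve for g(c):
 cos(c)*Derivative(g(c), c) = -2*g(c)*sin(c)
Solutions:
 g(c) = C1*cos(c)^2


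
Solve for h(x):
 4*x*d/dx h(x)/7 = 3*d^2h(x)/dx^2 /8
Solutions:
 h(x) = C1 + C2*erfi(4*sqrt(21)*x/21)


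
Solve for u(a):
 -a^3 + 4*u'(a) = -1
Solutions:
 u(a) = C1 + a^4/16 - a/4


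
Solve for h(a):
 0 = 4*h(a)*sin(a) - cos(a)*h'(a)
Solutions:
 h(a) = C1/cos(a)^4


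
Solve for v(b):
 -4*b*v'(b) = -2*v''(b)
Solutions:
 v(b) = C1 + C2*erfi(b)


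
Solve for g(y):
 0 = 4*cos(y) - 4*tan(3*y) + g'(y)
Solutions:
 g(y) = C1 - 4*log(cos(3*y))/3 - 4*sin(y)


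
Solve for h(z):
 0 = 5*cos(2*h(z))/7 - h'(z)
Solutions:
 -5*z/7 - log(sin(2*h(z)) - 1)/4 + log(sin(2*h(z)) + 1)/4 = C1


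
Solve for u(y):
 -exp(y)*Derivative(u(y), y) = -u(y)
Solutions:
 u(y) = C1*exp(-exp(-y))


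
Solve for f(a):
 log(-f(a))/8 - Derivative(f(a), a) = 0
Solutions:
 -li(-f(a)) = C1 + a/8


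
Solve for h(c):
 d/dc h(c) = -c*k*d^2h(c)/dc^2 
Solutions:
 h(c) = C1 + c^(((re(k) - 1)*re(k) + im(k)^2)/(re(k)^2 + im(k)^2))*(C2*sin(log(c)*Abs(im(k))/(re(k)^2 + im(k)^2)) + C3*cos(log(c)*im(k)/(re(k)^2 + im(k)^2)))


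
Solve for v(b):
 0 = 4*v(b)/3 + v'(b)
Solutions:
 v(b) = C1*exp(-4*b/3)


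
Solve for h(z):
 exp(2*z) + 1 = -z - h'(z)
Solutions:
 h(z) = C1 - z^2/2 - z - exp(2*z)/2


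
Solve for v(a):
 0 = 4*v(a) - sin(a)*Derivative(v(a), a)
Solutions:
 v(a) = C1*(cos(a)^2 - 2*cos(a) + 1)/(cos(a)^2 + 2*cos(a) + 1)


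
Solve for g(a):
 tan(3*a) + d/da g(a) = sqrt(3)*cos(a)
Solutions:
 g(a) = C1 + log(cos(3*a))/3 + sqrt(3)*sin(a)


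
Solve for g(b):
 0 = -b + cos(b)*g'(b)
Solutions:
 g(b) = C1 + Integral(b/cos(b), b)


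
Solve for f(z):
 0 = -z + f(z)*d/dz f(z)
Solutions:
 f(z) = -sqrt(C1 + z^2)
 f(z) = sqrt(C1 + z^2)


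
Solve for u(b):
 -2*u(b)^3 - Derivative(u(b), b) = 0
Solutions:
 u(b) = -sqrt(2)*sqrt(-1/(C1 - 2*b))/2
 u(b) = sqrt(2)*sqrt(-1/(C1 - 2*b))/2


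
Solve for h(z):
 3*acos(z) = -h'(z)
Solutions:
 h(z) = C1 - 3*z*acos(z) + 3*sqrt(1 - z^2)


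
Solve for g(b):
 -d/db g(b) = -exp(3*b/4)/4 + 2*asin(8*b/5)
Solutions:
 g(b) = C1 - 2*b*asin(8*b/5) - sqrt(25 - 64*b^2)/4 + exp(3*b/4)/3


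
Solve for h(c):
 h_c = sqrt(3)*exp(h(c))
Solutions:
 h(c) = log(-1/(C1 + sqrt(3)*c))


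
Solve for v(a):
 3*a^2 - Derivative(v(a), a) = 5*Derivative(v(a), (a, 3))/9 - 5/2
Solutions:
 v(a) = C1 + C2*sin(3*sqrt(5)*a/5) + C3*cos(3*sqrt(5)*a/5) + a^3 - 5*a/6


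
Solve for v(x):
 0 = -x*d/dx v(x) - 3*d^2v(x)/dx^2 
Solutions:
 v(x) = C1 + C2*erf(sqrt(6)*x/6)


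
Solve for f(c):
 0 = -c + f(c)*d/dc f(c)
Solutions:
 f(c) = -sqrt(C1 + c^2)
 f(c) = sqrt(C1 + c^2)


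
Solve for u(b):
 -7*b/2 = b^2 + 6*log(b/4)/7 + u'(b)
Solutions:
 u(b) = C1 - b^3/3 - 7*b^2/4 - 6*b*log(b)/7 + 6*b/7 + 12*b*log(2)/7


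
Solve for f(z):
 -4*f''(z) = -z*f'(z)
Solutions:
 f(z) = C1 + C2*erfi(sqrt(2)*z/4)


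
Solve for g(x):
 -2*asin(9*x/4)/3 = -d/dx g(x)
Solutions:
 g(x) = C1 + 2*x*asin(9*x/4)/3 + 2*sqrt(16 - 81*x^2)/27


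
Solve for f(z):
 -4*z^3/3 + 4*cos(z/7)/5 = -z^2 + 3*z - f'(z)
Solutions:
 f(z) = C1 + z^4/3 - z^3/3 + 3*z^2/2 - 28*sin(z/7)/5


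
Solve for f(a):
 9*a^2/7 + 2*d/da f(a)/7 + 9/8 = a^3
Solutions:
 f(a) = C1 + 7*a^4/8 - 3*a^3/2 - 63*a/16


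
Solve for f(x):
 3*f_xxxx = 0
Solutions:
 f(x) = C1 + C2*x + C3*x^2 + C4*x^3


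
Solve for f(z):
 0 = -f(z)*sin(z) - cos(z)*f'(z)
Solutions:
 f(z) = C1*cos(z)


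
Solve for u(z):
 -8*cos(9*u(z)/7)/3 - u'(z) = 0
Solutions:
 8*z/3 - 7*log(sin(9*u(z)/7) - 1)/18 + 7*log(sin(9*u(z)/7) + 1)/18 = C1


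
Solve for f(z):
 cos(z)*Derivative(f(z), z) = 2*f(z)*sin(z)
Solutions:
 f(z) = C1/cos(z)^2


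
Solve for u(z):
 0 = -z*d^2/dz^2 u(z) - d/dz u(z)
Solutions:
 u(z) = C1 + C2*log(z)


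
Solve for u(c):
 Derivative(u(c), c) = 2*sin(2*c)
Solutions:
 u(c) = C1 - cos(2*c)


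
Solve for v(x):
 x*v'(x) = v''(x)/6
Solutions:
 v(x) = C1 + C2*erfi(sqrt(3)*x)


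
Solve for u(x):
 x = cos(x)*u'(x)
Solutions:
 u(x) = C1 + Integral(x/cos(x), x)


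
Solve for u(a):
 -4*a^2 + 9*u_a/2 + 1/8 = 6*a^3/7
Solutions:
 u(a) = C1 + a^4/21 + 8*a^3/27 - a/36


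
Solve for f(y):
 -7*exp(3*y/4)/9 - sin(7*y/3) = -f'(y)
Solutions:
 f(y) = C1 + 28*exp(3*y/4)/27 - 3*cos(7*y/3)/7


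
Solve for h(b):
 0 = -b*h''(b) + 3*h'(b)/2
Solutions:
 h(b) = C1 + C2*b^(5/2)


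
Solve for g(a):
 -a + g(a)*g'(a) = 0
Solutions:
 g(a) = -sqrt(C1 + a^2)
 g(a) = sqrt(C1 + a^2)


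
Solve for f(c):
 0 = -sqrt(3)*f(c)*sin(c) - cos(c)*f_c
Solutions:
 f(c) = C1*cos(c)^(sqrt(3))


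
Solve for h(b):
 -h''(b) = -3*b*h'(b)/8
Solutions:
 h(b) = C1 + C2*erfi(sqrt(3)*b/4)


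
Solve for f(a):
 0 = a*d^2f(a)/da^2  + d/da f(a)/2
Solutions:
 f(a) = C1 + C2*sqrt(a)


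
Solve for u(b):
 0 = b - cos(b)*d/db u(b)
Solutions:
 u(b) = C1 + Integral(b/cos(b), b)


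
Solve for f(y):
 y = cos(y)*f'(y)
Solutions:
 f(y) = C1 + Integral(y/cos(y), y)


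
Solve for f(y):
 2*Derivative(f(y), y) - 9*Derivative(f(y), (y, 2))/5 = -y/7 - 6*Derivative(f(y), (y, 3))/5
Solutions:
 f(y) = C1 - y^2/28 - 9*y/140 + (C2*sin(sqrt(159)*y/12) + C3*cos(sqrt(159)*y/12))*exp(3*y/4)


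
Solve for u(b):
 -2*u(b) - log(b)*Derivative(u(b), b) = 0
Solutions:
 u(b) = C1*exp(-2*li(b))


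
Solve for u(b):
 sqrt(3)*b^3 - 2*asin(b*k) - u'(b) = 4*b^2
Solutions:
 u(b) = C1 + sqrt(3)*b^4/4 - 4*b^3/3 - 2*Piecewise((b*asin(b*k) + sqrt(-b^2*k^2 + 1)/k, Ne(k, 0)), (0, True))


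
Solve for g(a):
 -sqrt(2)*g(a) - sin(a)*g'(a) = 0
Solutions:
 g(a) = C1*(cos(a) + 1)^(sqrt(2)/2)/(cos(a) - 1)^(sqrt(2)/2)


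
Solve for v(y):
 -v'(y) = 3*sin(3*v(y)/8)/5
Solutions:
 3*y/5 + 4*log(cos(3*v(y)/8) - 1)/3 - 4*log(cos(3*v(y)/8) + 1)/3 = C1


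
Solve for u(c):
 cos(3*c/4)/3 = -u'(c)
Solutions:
 u(c) = C1 - 4*sin(3*c/4)/9


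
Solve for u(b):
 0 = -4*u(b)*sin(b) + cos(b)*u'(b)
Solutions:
 u(b) = C1/cos(b)^4


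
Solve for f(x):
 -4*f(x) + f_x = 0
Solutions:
 f(x) = C1*exp(4*x)


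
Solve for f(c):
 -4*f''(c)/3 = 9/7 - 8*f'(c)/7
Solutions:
 f(c) = C1 + C2*exp(6*c/7) + 9*c/8


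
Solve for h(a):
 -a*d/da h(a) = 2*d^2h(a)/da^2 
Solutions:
 h(a) = C1 + C2*erf(a/2)


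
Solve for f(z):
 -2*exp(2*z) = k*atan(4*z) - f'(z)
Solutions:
 f(z) = C1 + k*(z*atan(4*z) - log(16*z^2 + 1)/8) + exp(2*z)


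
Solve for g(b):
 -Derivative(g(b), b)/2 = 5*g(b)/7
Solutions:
 g(b) = C1*exp(-10*b/7)


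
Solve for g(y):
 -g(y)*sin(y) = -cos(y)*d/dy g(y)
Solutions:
 g(y) = C1/cos(y)


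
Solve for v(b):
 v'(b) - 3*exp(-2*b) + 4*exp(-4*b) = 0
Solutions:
 v(b) = C1 - 3*exp(-2*b)/2 + exp(-4*b)


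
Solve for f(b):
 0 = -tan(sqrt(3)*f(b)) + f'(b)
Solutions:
 f(b) = sqrt(3)*(pi - asin(C1*exp(sqrt(3)*b)))/3
 f(b) = sqrt(3)*asin(C1*exp(sqrt(3)*b))/3


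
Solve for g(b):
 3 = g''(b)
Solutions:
 g(b) = C1 + C2*b + 3*b^2/2


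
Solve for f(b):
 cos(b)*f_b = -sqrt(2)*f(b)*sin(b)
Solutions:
 f(b) = C1*cos(b)^(sqrt(2))


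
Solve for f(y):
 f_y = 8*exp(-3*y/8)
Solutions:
 f(y) = C1 - 64*exp(-3*y/8)/3


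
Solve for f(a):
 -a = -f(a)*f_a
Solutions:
 f(a) = -sqrt(C1 + a^2)
 f(a) = sqrt(C1 + a^2)


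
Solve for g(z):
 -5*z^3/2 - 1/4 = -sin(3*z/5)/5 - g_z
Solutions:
 g(z) = C1 + 5*z^4/8 + z/4 + cos(3*z/5)/3


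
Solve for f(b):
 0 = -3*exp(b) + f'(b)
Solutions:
 f(b) = C1 + 3*exp(b)


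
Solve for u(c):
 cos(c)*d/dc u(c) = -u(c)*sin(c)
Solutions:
 u(c) = C1*cos(c)


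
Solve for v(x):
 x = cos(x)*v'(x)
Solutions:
 v(x) = C1 + Integral(x/cos(x), x)


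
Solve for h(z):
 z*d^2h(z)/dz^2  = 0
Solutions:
 h(z) = C1 + C2*z


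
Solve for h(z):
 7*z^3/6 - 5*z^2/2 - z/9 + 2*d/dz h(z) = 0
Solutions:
 h(z) = C1 - 7*z^4/48 + 5*z^3/12 + z^2/36


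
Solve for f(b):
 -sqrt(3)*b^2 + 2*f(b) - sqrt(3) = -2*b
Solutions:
 f(b) = sqrt(3)*b^2/2 - b + sqrt(3)/2


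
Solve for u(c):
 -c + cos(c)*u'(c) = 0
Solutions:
 u(c) = C1 + Integral(c/cos(c), c)


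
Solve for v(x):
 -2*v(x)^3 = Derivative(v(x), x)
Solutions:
 v(x) = -sqrt(2)*sqrt(-1/(C1 - 2*x))/2
 v(x) = sqrt(2)*sqrt(-1/(C1 - 2*x))/2


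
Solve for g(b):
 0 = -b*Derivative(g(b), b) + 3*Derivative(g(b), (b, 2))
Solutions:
 g(b) = C1 + C2*erfi(sqrt(6)*b/6)


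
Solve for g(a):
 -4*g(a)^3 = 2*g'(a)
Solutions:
 g(a) = -sqrt(2)*sqrt(-1/(C1 - 2*a))/2
 g(a) = sqrt(2)*sqrt(-1/(C1 - 2*a))/2


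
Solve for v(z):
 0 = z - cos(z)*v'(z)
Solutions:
 v(z) = C1 + Integral(z/cos(z), z)


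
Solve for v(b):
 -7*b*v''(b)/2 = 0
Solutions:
 v(b) = C1 + C2*b


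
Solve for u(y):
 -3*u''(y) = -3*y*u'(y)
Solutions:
 u(y) = C1 + C2*erfi(sqrt(2)*y/2)


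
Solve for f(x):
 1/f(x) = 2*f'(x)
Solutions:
 f(x) = -sqrt(C1 + x)
 f(x) = sqrt(C1 + x)


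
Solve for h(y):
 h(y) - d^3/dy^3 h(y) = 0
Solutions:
 h(y) = C3*exp(y) + (C1*sin(sqrt(3)*y/2) + C2*cos(sqrt(3)*y/2))*exp(-y/2)


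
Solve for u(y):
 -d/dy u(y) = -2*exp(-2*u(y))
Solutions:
 u(y) = log(-sqrt(C1 + 4*y))
 u(y) = log(C1 + 4*y)/2


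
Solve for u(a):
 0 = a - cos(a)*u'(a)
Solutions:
 u(a) = C1 + Integral(a/cos(a), a)


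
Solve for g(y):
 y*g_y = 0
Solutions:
 g(y) = C1


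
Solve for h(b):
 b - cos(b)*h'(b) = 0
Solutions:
 h(b) = C1 + Integral(b/cos(b), b)


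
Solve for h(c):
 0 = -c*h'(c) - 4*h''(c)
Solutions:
 h(c) = C1 + C2*erf(sqrt(2)*c/4)


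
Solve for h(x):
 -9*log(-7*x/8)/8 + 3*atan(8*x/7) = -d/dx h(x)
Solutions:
 h(x) = C1 + 9*x*log(-x)/8 - 3*x*atan(8*x/7) - 27*x*log(2)/8 - 9*x/8 + 9*x*log(7)/8 + 21*log(64*x^2 + 49)/16


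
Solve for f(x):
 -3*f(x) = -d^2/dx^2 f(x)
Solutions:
 f(x) = C1*exp(-sqrt(3)*x) + C2*exp(sqrt(3)*x)


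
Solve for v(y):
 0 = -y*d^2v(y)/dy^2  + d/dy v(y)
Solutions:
 v(y) = C1 + C2*y^2


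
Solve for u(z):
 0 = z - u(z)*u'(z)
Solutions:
 u(z) = -sqrt(C1 + z^2)
 u(z) = sqrt(C1 + z^2)


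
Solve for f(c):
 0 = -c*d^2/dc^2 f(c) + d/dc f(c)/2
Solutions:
 f(c) = C1 + C2*c^(3/2)


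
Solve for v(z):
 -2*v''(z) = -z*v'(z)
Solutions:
 v(z) = C1 + C2*erfi(z/2)


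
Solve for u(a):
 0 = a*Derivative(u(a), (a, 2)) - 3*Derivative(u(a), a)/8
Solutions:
 u(a) = C1 + C2*a^(11/8)


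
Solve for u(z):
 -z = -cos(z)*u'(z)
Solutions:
 u(z) = C1 + Integral(z/cos(z), z)


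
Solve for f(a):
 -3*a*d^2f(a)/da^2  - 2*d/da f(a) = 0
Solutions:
 f(a) = C1 + C2*a^(1/3)


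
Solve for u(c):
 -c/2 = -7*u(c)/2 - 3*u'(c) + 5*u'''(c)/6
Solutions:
 u(c) = C1*exp(-c*(4*3^(2/3)*50^(1/3)/(sqrt(745) + 35)^(1/3) + 60^(1/3)*(sqrt(745) + 35)^(1/3))/20)*sin(3^(1/6)*c*(-20^(1/3)*3^(2/3)*(sqrt(745) + 35)^(1/3) + 12*50^(1/3)/(sqrt(745) + 35)^(1/3))/20) + C2*exp(-c*(4*3^(2/3)*50^(1/3)/(sqrt(745) + 35)^(1/3) + 60^(1/3)*(sqrt(745) + 35)^(1/3))/20)*cos(3^(1/6)*c*(-20^(1/3)*3^(2/3)*(sqrt(745) + 35)^(1/3) + 12*50^(1/3)/(sqrt(745) + 35)^(1/3))/20) + C3*exp(c*(4*3^(2/3)*50^(1/3)/(sqrt(745) + 35)^(1/3) + 60^(1/3)*(sqrt(745) + 35)^(1/3))/10) + c/7 - 6/49


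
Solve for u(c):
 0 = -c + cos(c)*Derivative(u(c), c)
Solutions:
 u(c) = C1 + Integral(c/cos(c), c)


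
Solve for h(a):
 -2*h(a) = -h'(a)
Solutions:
 h(a) = C1*exp(2*a)


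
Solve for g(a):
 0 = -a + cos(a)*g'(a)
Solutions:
 g(a) = C1 + Integral(a/cos(a), a)


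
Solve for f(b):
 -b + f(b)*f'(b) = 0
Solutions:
 f(b) = -sqrt(C1 + b^2)
 f(b) = sqrt(C1 + b^2)


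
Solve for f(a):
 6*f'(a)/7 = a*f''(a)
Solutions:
 f(a) = C1 + C2*a^(13/7)


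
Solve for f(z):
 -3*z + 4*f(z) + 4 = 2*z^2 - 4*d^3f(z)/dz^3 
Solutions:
 f(z) = C3*exp(-z) + z^2/2 + 3*z/4 + (C1*sin(sqrt(3)*z/2) + C2*cos(sqrt(3)*z/2))*exp(z/2) - 1


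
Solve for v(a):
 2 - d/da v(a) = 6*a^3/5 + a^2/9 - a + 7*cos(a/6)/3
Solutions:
 v(a) = C1 - 3*a^4/10 - a^3/27 + a^2/2 + 2*a - 14*sin(a/6)


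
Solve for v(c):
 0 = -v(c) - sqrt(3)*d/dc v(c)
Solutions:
 v(c) = C1*exp(-sqrt(3)*c/3)


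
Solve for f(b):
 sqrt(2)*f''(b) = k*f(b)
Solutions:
 f(b) = C1*exp(-2^(3/4)*b*sqrt(k)/2) + C2*exp(2^(3/4)*b*sqrt(k)/2)


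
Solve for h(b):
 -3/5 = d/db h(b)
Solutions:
 h(b) = C1 - 3*b/5


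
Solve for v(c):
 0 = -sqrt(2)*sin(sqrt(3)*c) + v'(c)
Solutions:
 v(c) = C1 - sqrt(6)*cos(sqrt(3)*c)/3


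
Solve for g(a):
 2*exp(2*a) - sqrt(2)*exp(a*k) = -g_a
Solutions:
 g(a) = C1 - exp(2*a) + sqrt(2)*exp(a*k)/k


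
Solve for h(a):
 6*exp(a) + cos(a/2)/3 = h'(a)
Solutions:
 h(a) = C1 + 6*exp(a) + 2*sin(a/2)/3


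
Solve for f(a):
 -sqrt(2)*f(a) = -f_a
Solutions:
 f(a) = C1*exp(sqrt(2)*a)


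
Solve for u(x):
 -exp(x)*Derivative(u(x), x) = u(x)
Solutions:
 u(x) = C1*exp(exp(-x))


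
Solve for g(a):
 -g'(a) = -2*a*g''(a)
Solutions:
 g(a) = C1 + C2*a^(3/2)


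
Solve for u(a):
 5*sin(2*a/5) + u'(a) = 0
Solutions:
 u(a) = C1 + 25*cos(2*a/5)/2


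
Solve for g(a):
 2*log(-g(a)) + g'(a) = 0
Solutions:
 -li(-g(a)) = C1 - 2*a


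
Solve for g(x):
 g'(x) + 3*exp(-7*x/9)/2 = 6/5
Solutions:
 g(x) = C1 + 6*x/5 + 27*exp(-7*x/9)/14


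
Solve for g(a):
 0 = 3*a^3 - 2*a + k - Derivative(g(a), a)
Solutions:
 g(a) = C1 + 3*a^4/4 - a^2 + a*k


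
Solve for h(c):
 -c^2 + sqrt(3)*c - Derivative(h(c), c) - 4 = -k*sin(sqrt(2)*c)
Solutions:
 h(c) = C1 - c^3/3 + sqrt(3)*c^2/2 - 4*c - sqrt(2)*k*cos(sqrt(2)*c)/2


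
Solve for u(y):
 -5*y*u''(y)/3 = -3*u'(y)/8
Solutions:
 u(y) = C1 + C2*y^(49/40)


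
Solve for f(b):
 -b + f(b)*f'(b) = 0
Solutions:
 f(b) = -sqrt(C1 + b^2)
 f(b) = sqrt(C1 + b^2)


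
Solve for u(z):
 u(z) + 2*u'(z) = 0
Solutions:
 u(z) = C1*exp(-z/2)


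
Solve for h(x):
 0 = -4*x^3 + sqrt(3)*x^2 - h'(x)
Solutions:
 h(x) = C1 - x^4 + sqrt(3)*x^3/3


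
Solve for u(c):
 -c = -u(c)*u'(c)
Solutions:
 u(c) = -sqrt(C1 + c^2)
 u(c) = sqrt(C1 + c^2)


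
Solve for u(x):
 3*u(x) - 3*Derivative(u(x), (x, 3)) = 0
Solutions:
 u(x) = C3*exp(x) + (C1*sin(sqrt(3)*x/2) + C2*cos(sqrt(3)*x/2))*exp(-x/2)


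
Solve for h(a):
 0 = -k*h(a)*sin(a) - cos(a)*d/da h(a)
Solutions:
 h(a) = C1*exp(k*log(cos(a)))


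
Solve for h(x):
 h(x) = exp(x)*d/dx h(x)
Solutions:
 h(x) = C1*exp(-exp(-x))


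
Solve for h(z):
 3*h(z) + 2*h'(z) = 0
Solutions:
 h(z) = C1*exp(-3*z/2)


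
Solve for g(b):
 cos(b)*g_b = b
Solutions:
 g(b) = C1 + Integral(b/cos(b), b)


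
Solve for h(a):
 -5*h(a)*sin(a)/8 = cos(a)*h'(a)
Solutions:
 h(a) = C1*cos(a)^(5/8)


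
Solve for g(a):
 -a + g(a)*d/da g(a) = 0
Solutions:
 g(a) = -sqrt(C1 + a^2)
 g(a) = sqrt(C1 + a^2)


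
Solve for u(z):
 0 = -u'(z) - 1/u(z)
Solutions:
 u(z) = -sqrt(C1 - 2*z)
 u(z) = sqrt(C1 - 2*z)


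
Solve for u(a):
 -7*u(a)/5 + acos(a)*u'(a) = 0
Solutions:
 u(a) = C1*exp(7*Integral(1/acos(a), a)/5)


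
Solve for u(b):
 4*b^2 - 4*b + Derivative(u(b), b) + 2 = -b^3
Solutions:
 u(b) = C1 - b^4/4 - 4*b^3/3 + 2*b^2 - 2*b


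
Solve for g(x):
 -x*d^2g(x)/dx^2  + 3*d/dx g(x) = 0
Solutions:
 g(x) = C1 + C2*x^4


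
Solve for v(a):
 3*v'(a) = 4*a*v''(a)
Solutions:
 v(a) = C1 + C2*a^(7/4)


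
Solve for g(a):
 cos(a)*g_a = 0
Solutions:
 g(a) = C1


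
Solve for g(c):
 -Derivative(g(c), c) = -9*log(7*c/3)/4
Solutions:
 g(c) = C1 + 9*c*log(c)/4 - 9*c*log(3)/4 - 9*c/4 + 9*c*log(7)/4


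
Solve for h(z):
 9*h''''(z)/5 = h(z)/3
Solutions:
 h(z) = C1*exp(-15^(1/4)*z/3) + C2*exp(15^(1/4)*z/3) + C3*sin(15^(1/4)*z/3) + C4*cos(15^(1/4)*z/3)


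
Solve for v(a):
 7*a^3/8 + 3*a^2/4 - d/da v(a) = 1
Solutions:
 v(a) = C1 + 7*a^4/32 + a^3/4 - a


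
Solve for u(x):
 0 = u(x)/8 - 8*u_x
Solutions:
 u(x) = C1*exp(x/64)


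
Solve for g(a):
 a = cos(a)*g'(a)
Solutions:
 g(a) = C1 + Integral(a/cos(a), a)


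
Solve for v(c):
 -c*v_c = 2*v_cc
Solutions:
 v(c) = C1 + C2*erf(c/2)


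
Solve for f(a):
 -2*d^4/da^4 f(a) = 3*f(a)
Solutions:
 f(a) = (C1*sin(6^(1/4)*a/2) + C2*cos(6^(1/4)*a/2))*exp(-6^(1/4)*a/2) + (C3*sin(6^(1/4)*a/2) + C4*cos(6^(1/4)*a/2))*exp(6^(1/4)*a/2)


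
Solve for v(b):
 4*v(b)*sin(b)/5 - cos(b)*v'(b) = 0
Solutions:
 v(b) = C1/cos(b)^(4/5)


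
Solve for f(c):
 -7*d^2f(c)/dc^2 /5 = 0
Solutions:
 f(c) = C1 + C2*c


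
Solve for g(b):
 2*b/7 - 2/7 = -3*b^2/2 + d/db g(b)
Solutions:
 g(b) = C1 + b^3/2 + b^2/7 - 2*b/7


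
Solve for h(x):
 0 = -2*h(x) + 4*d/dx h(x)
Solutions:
 h(x) = C1*exp(x/2)


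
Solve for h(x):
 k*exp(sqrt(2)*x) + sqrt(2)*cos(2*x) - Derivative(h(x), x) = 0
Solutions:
 h(x) = C1 + sqrt(2)*k*exp(sqrt(2)*x)/2 + sqrt(2)*sin(2*x)/2


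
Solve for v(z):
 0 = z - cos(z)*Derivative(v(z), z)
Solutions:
 v(z) = C1 + Integral(z/cos(z), z)


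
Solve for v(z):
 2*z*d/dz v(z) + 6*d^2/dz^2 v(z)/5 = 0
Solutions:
 v(z) = C1 + C2*erf(sqrt(30)*z/6)


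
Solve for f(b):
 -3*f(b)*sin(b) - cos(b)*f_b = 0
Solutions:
 f(b) = C1*cos(b)^3


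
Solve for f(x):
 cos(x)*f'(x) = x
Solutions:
 f(x) = C1 + Integral(x/cos(x), x)


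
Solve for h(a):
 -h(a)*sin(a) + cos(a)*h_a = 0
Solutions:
 h(a) = C1/cos(a)


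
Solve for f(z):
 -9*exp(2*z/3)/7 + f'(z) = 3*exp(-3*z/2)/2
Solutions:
 f(z) = C1 + 27*exp(2*z/3)/14 - 1/exp(z)^(3/2)


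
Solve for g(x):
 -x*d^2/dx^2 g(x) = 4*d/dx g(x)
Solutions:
 g(x) = C1 + C2/x^3


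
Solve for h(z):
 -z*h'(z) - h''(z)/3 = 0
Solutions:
 h(z) = C1 + C2*erf(sqrt(6)*z/2)


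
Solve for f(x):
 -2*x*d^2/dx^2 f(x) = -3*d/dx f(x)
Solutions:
 f(x) = C1 + C2*x^(5/2)


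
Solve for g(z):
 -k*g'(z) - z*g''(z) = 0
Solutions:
 g(z) = C1 + z^(1 - re(k))*(C2*sin(log(z)*Abs(im(k))) + C3*cos(log(z)*im(k)))


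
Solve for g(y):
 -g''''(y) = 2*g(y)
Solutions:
 g(y) = (C1*sin(2^(3/4)*y/2) + C2*cos(2^(3/4)*y/2))*exp(-2^(3/4)*y/2) + (C3*sin(2^(3/4)*y/2) + C4*cos(2^(3/4)*y/2))*exp(2^(3/4)*y/2)


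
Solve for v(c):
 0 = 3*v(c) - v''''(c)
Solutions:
 v(c) = C1*exp(-3^(1/4)*c) + C2*exp(3^(1/4)*c) + C3*sin(3^(1/4)*c) + C4*cos(3^(1/4)*c)


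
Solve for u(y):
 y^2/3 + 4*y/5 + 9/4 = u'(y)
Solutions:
 u(y) = C1 + y^3/9 + 2*y^2/5 + 9*y/4


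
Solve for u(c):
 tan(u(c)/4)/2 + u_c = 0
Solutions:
 u(c) = -4*asin(C1*exp(-c/8)) + 4*pi
 u(c) = 4*asin(C1*exp(-c/8))


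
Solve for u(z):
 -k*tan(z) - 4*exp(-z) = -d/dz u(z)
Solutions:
 u(z) = C1 + k*log(tan(z)^2 + 1)/2 - 4*exp(-z)


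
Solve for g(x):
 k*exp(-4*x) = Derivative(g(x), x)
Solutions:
 g(x) = C1 - k*exp(-4*x)/4


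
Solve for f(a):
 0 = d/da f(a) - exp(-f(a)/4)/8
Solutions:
 f(a) = 4*log(C1 + a/32)


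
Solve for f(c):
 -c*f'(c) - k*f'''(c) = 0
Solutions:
 f(c) = C1 + Integral(C2*airyai(c*(-1/k)^(1/3)) + C3*airybi(c*(-1/k)^(1/3)), c)


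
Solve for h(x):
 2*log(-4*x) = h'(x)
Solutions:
 h(x) = C1 + 2*x*log(-x) + 2*x*(-1 + 2*log(2))


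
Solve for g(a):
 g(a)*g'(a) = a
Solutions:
 g(a) = -sqrt(C1 + a^2)
 g(a) = sqrt(C1 + a^2)


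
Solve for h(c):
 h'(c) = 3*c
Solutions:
 h(c) = C1 + 3*c^2/2


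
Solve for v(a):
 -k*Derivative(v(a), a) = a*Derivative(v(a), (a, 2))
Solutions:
 v(a) = C1 + a^(1 - re(k))*(C2*sin(log(a)*Abs(im(k))) + C3*cos(log(a)*im(k)))


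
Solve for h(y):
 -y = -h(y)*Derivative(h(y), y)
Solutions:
 h(y) = -sqrt(C1 + y^2)
 h(y) = sqrt(C1 + y^2)


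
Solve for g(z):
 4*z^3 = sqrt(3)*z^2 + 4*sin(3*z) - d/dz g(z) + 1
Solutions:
 g(z) = C1 - z^4 + sqrt(3)*z^3/3 + z - 4*cos(3*z)/3


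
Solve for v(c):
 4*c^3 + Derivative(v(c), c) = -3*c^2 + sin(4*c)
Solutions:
 v(c) = C1 - c^4 - c^3 - cos(4*c)/4


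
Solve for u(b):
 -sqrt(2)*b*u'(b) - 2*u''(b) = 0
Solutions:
 u(b) = C1 + C2*erf(2^(1/4)*b/2)


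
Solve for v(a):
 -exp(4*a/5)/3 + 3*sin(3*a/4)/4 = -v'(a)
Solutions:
 v(a) = C1 + 5*exp(4*a/5)/12 + cos(3*a/4)


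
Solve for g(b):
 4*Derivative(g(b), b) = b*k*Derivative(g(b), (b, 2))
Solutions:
 g(b) = C1 + b^(((re(k) + 4)*re(k) + im(k)^2)/(re(k)^2 + im(k)^2))*(C2*sin(4*log(b)*Abs(im(k))/(re(k)^2 + im(k)^2)) + C3*cos(4*log(b)*im(k)/(re(k)^2 + im(k)^2)))


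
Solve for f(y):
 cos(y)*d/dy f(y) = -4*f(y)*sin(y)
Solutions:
 f(y) = C1*cos(y)^4


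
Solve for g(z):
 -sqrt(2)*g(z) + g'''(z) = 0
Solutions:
 g(z) = C3*exp(2^(1/6)*z) + (C1*sin(2^(1/6)*sqrt(3)*z/2) + C2*cos(2^(1/6)*sqrt(3)*z/2))*exp(-2^(1/6)*z/2)


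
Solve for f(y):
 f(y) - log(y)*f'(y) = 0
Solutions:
 f(y) = C1*exp(li(y))


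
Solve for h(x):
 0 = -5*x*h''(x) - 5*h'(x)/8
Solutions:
 h(x) = C1 + C2*x^(7/8)


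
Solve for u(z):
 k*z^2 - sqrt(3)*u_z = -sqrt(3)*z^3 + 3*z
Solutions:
 u(z) = C1 + sqrt(3)*k*z^3/9 + z^4/4 - sqrt(3)*z^2/2


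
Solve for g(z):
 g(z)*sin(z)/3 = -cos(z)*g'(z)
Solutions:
 g(z) = C1*cos(z)^(1/3)


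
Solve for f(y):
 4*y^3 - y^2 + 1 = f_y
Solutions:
 f(y) = C1 + y^4 - y^3/3 + y


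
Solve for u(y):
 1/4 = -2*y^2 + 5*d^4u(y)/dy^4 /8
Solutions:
 u(y) = C1 + C2*y + C3*y^2 + C4*y^3 + 2*y^6/225 + y^4/60


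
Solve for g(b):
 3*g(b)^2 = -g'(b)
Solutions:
 g(b) = 1/(C1 + 3*b)


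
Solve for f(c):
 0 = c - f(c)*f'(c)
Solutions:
 f(c) = -sqrt(C1 + c^2)
 f(c) = sqrt(C1 + c^2)


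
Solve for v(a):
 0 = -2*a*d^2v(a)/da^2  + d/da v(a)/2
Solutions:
 v(a) = C1 + C2*a^(5/4)


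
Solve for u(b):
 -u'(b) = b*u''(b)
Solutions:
 u(b) = C1 + C2*log(b)


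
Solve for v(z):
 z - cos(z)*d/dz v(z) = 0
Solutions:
 v(z) = C1 + Integral(z/cos(z), z)


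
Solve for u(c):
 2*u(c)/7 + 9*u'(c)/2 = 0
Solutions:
 u(c) = C1*exp(-4*c/63)


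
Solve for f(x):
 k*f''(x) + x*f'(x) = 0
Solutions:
 f(x) = C1 + C2*sqrt(k)*erf(sqrt(2)*x*sqrt(1/k)/2)


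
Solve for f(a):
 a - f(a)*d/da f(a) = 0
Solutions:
 f(a) = -sqrt(C1 + a^2)
 f(a) = sqrt(C1 + a^2)


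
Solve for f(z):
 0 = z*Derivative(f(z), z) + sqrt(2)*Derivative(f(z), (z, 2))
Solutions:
 f(z) = C1 + C2*erf(2^(1/4)*z/2)


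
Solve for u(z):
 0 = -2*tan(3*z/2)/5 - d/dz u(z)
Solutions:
 u(z) = C1 + 4*log(cos(3*z/2))/15


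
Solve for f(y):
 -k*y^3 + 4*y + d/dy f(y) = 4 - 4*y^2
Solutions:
 f(y) = C1 + k*y^4/4 - 4*y^3/3 - 2*y^2 + 4*y


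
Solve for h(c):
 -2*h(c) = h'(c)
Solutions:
 h(c) = C1*exp(-2*c)


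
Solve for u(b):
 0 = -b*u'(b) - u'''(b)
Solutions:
 u(b) = C1 + Integral(C2*airyai(-b) + C3*airybi(-b), b)


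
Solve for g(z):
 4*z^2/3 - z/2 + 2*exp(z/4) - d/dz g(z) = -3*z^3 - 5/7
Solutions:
 g(z) = C1 + 3*z^4/4 + 4*z^3/9 - z^2/4 + 5*z/7 + 8*exp(z/4)


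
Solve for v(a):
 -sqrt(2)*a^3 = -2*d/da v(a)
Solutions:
 v(a) = C1 + sqrt(2)*a^4/8


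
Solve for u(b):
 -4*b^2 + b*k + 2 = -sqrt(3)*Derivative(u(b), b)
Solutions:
 u(b) = C1 + 4*sqrt(3)*b^3/9 - sqrt(3)*b^2*k/6 - 2*sqrt(3)*b/3


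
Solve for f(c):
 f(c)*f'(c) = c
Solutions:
 f(c) = -sqrt(C1 + c^2)
 f(c) = sqrt(C1 + c^2)


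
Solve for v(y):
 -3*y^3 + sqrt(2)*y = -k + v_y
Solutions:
 v(y) = C1 + k*y - 3*y^4/4 + sqrt(2)*y^2/2


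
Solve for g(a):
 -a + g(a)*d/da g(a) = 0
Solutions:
 g(a) = -sqrt(C1 + a^2)
 g(a) = sqrt(C1 + a^2)


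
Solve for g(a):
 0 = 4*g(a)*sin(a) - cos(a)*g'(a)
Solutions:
 g(a) = C1/cos(a)^4


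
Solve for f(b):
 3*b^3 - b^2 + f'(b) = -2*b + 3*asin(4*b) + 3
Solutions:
 f(b) = C1 - 3*b^4/4 + b^3/3 - b^2 + 3*b*asin(4*b) + 3*b + 3*sqrt(1 - 16*b^2)/4


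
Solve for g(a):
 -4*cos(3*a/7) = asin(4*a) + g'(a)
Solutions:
 g(a) = C1 - a*asin(4*a) - sqrt(1 - 16*a^2)/4 - 28*sin(3*a/7)/3


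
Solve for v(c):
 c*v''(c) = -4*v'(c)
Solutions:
 v(c) = C1 + C2/c^3


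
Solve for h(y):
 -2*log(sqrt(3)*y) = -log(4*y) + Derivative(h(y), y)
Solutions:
 h(y) = C1 - y*log(y) + y*log(4/3) + y


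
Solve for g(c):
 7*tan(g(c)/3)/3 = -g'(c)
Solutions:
 g(c) = -3*asin(C1*exp(-7*c/9)) + 3*pi
 g(c) = 3*asin(C1*exp(-7*c/9))


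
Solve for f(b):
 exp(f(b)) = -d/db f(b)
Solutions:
 f(b) = log(1/(C1 + b))


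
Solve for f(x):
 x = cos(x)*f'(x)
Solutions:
 f(x) = C1 + Integral(x/cos(x), x)


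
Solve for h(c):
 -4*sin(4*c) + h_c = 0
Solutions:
 h(c) = C1 - cos(4*c)


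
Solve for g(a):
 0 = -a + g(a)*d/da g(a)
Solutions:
 g(a) = -sqrt(C1 + a^2)
 g(a) = sqrt(C1 + a^2)


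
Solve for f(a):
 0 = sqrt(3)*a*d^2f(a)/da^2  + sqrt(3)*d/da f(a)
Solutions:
 f(a) = C1 + C2*log(a)


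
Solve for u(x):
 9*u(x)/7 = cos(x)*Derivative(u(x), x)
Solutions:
 u(x) = C1*(sin(x) + 1)^(9/14)/(sin(x) - 1)^(9/14)


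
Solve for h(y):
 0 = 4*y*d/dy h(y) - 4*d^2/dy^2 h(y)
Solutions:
 h(y) = C1 + C2*erfi(sqrt(2)*y/2)


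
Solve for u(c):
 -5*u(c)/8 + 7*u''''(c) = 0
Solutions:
 u(c) = C1*exp(-3430^(1/4)*c/14) + C2*exp(3430^(1/4)*c/14) + C3*sin(3430^(1/4)*c/14) + C4*cos(3430^(1/4)*c/14)


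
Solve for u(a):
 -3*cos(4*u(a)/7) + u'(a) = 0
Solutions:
 -3*a - 7*log(sin(4*u(a)/7) - 1)/8 + 7*log(sin(4*u(a)/7) + 1)/8 = C1


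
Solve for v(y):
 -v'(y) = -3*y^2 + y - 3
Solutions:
 v(y) = C1 + y^3 - y^2/2 + 3*y


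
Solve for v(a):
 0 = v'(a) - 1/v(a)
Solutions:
 v(a) = -sqrt(C1 + 2*a)
 v(a) = sqrt(C1 + 2*a)


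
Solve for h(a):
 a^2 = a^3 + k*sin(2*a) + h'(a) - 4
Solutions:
 h(a) = C1 - a^4/4 + a^3/3 + 4*a + k*cos(2*a)/2


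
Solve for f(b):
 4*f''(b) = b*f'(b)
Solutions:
 f(b) = C1 + C2*erfi(sqrt(2)*b/4)


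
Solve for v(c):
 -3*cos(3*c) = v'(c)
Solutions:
 v(c) = C1 - sin(3*c)


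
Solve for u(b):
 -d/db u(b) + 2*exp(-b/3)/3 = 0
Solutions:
 u(b) = C1 - 2*exp(-b/3)


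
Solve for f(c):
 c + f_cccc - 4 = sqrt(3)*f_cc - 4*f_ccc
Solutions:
 f(c) = C1 + C2*c + C3*exp(c*(-2 + sqrt(sqrt(3) + 4))) + C4*exp(-c*(2 + sqrt(sqrt(3) + 4))) + sqrt(3)*c^3/18 + 2*c^2*(1 - sqrt(3))/3


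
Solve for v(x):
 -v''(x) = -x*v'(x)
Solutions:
 v(x) = C1 + C2*erfi(sqrt(2)*x/2)


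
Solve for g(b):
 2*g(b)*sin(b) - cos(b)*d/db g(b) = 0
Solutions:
 g(b) = C1/cos(b)^2


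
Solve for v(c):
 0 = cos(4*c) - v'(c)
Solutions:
 v(c) = C1 + sin(4*c)/4


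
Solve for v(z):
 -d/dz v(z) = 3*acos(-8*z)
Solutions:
 v(z) = C1 - 3*z*acos(-8*z) - 3*sqrt(1 - 64*z^2)/8


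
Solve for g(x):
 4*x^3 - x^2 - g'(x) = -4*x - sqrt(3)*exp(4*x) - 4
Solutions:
 g(x) = C1 + x^4 - x^3/3 + 2*x^2 + 4*x + sqrt(3)*exp(4*x)/4


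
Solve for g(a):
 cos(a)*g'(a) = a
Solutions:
 g(a) = C1 + Integral(a/cos(a), a)


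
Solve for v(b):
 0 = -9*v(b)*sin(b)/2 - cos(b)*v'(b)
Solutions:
 v(b) = C1*cos(b)^(9/2)


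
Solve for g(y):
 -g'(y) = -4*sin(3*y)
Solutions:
 g(y) = C1 - 4*cos(3*y)/3


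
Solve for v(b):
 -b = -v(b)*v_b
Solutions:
 v(b) = -sqrt(C1 + b^2)
 v(b) = sqrt(C1 + b^2)


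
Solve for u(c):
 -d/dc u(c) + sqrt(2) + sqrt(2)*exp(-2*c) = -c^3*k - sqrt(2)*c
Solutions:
 u(c) = C1 + c^4*k/4 + sqrt(2)*c^2/2 + sqrt(2)*c - sqrt(2)*exp(-2*c)/2


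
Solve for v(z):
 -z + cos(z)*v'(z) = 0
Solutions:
 v(z) = C1 + Integral(z/cos(z), z)


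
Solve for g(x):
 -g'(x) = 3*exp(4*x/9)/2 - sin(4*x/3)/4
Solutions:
 g(x) = C1 - 27*exp(4*x/9)/8 - 3*cos(4*x/3)/16


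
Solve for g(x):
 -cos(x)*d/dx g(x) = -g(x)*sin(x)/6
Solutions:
 g(x) = C1/cos(x)^(1/6)


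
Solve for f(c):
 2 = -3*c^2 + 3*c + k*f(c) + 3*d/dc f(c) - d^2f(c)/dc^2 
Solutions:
 f(c) = C1*exp(c*(3 - sqrt(4*k + 9))/2) + C2*exp(c*(sqrt(4*k + 9) + 3)/2) + 3*c^2/k - 3*c/k - 18*c/k^2 + 2/k + 15/k^2 + 54/k^3


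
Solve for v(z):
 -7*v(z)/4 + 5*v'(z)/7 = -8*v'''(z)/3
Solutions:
 v(z) = C1*exp(7^(1/3)*z*(-(1029 + sqrt(1065841))^(1/3) + 10*7^(1/3)/(1029 + sqrt(1065841))^(1/3))/56)*sin(sqrt(3)*7^(1/3)*z*(10*7^(1/3)/(1029 + sqrt(1065841))^(1/3) + (1029 + sqrt(1065841))^(1/3))/56) + C2*exp(7^(1/3)*z*(-(1029 + sqrt(1065841))^(1/3) + 10*7^(1/3)/(1029 + sqrt(1065841))^(1/3))/56)*cos(sqrt(3)*7^(1/3)*z*(10*7^(1/3)/(1029 + sqrt(1065841))^(1/3) + (1029 + sqrt(1065841))^(1/3))/56) + C3*exp(-7^(1/3)*z*(-(1029 + sqrt(1065841))^(1/3) + 10*7^(1/3)/(1029 + sqrt(1065841))^(1/3))/28)


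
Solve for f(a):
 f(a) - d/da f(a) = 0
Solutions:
 f(a) = C1*exp(a)


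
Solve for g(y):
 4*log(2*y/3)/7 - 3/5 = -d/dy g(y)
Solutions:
 g(y) = C1 - 4*y*log(y)/7 - 4*y*log(2)/7 + 4*y*log(3)/7 + 41*y/35


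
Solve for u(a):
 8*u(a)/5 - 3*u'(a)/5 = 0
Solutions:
 u(a) = C1*exp(8*a/3)


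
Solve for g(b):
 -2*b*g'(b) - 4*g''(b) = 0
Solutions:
 g(b) = C1 + C2*erf(b/2)


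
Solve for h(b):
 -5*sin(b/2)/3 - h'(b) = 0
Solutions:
 h(b) = C1 + 10*cos(b/2)/3


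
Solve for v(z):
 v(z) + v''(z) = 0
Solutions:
 v(z) = C1*sin(z) + C2*cos(z)


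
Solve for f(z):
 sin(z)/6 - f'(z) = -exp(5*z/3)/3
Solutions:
 f(z) = C1 + exp(5*z/3)/5 - cos(z)/6


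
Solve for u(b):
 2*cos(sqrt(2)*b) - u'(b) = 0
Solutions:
 u(b) = C1 + sqrt(2)*sin(sqrt(2)*b)
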